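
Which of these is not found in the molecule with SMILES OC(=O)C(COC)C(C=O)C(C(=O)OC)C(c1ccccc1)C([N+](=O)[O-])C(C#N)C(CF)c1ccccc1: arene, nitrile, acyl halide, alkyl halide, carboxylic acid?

acyl halide

alkyl halide: present (CH(CH2F) — pendant –CH2X: halogen on sp³ carbon → alkyl halide).
nitrile: present (CH(CN) — pendant –C≡N: nitrile).
arene: present (CH(C6H5) — pendant –C6H5: benzene ring → arene).
carboxylic acid: present (HOOC — –COOH: carbonyl C bonded to –OH and C → carboxylic acid (the –OH is not a separate alcohol)).
acyl halide: no segment matches this pattern.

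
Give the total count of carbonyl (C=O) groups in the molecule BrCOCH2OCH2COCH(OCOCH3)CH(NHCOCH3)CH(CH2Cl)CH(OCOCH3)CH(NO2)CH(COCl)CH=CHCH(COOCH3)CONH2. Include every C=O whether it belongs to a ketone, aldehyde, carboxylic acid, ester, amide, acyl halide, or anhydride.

8

BrCO: acyl halide, 1 C=O (running total 1).
CO: ketone, 1 C=O (running total 2).
CH(OCOCH3): ester, 1 C=O (running total 3).
CH(NHCOCH3): amide, 1 C=O (running total 4).
CH(OCOCH3): ester, 1 C=O (running total 5).
CH(COCl): acyl halide, 1 C=O (running total 6).
CH(COOCH3): ester, 1 C=O (running total 7).
CONH2: amide, 1 C=O (running total 8).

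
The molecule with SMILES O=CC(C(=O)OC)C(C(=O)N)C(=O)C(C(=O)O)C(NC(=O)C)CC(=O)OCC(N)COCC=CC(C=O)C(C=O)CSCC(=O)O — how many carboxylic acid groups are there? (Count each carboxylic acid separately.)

2

Taking each segment in turn:
  OHC: terminal –CHO: carbonyl C bonded to H and C → aldehyde.
  CH(COOCH3): pendant –COOCH3: carbonyl C bonded to C and –OCH3 → ester.
  CH(CONH2): pendant –CONH2: carbonyl C bonded to C and N → amide.
  CO: –C(=O)– with carbon on both sides → ketone.
  CH(COOH): pendant –COOH: carbonyl C bonded to C and –OH → carboxylic acid.
  CH(NHCOCH3): pendant –NHC(=O)CH3: N bonded to a carbonyl → amide (not amine).
  CH2COOCH2: –C(=O)–O–C with C on the carbonyl side → ester.
  CH(NH2): –NH2 on an sp³ carbon with no adjacent C=O → amine.
  CH2OCH2: C–O–C with sp³ carbons on both sides and no adjacent C=O → ether.
  CH=CH: C=C double bond → alkene.
  CH(CHO): pendant –CHO: carbonyl C bonded to C and H → aldehyde.
  CH(CHO): pendant –CHO: carbonyl C bonded to C and H → aldehyde.
  CH2SCH2: C–S–C linkage → sulfide (thioether).
  COOH: –COOH: carbonyl C bonded to –OH and C → carboxylic acid (the –OH is not a separate alcohol).
Carboxylic acid appears at: CH(COOH), COOH → 2.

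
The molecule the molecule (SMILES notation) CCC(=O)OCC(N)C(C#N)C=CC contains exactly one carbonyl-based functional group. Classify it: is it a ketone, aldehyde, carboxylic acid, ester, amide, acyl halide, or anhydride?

The carbonyl is in the CH2COOCH2 segment: –C(=O)–O–C with C on the carbonyl side → ester.

ester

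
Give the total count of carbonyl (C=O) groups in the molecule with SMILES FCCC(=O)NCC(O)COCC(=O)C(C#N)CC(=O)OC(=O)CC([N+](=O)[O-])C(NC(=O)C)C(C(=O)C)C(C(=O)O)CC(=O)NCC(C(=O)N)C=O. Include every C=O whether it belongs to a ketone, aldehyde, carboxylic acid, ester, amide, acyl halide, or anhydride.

CH2CONHCH2: amide, 1 C=O (running total 1).
CO: ketone, 1 C=O (running total 2).
CH2CO-O-COCH2: anhydride, 2 C=O (running total 4).
CH(NHCOCH3): amide, 1 C=O (running total 5).
CH(COCH3): ketone, 1 C=O (running total 6).
CH(COOH): carboxylic acid, 1 C=O (running total 7).
CH2CONHCH2: amide, 1 C=O (running total 8).
CH(CONH2): amide, 1 C=O (running total 9).
CHO: aldehyde, 1 C=O (running total 10).

10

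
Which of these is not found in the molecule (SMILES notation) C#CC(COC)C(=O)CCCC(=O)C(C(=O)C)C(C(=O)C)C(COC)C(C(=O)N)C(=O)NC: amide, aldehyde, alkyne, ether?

ether: present (CH(CH2OCH3) — pendant –CH2OCH3: C–O–C linkage → ether).
amide: present (CH(CONH2) — pendant –CONH2: carbonyl C bonded to C and N → amide).
alkyne: present (HC≡C — C≡C triple bond → alkyne).
aldehyde: absent. In each of CO and CH(COCH3), the carbonyl carbon is bonded to two carbons, so it is a ketone, not an aldehyde.

aldehyde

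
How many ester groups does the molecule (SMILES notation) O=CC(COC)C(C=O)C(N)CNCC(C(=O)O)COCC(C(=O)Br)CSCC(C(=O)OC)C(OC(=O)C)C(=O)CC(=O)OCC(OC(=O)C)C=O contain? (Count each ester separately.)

4

Reading the structure from left to right:
  OHC: terminal –CHO: carbonyl C bonded to H and C → aldehyde.
  CH(CH2OCH3): pendant –CH2OCH3: C–O–C linkage → ether.
  CH(CHO): pendant –CHO: carbonyl C bonded to C and H → aldehyde.
  CH(NH2): –NH2 on an sp³ carbon with no adjacent C=O → amine.
  CH2NHCH2: C–N–C with sp³ carbons and no adjacent C=O → amine (secondary).
  CH(COOH): pendant –COOH: carbonyl C bonded to C and –OH → carboxylic acid.
  CH2OCH2: C–O–C with sp³ carbons on both sides and no adjacent C=O → ether.
  CH(COBr): pendant –C(=O)X: carbonyl C bonded to C and halogen → acyl halide.
  CH2SCH2: C–S–C linkage → sulfide (thioether).
  CH(COOCH3): pendant –COOCH3: carbonyl C bonded to C and –OCH3 → ester.
  CH(OCOCH3): pendant –OC(=O)CH3: an acyloxy group → ester.
  CO: –C(=O)– with carbon on both sides → ketone.
  CH2COOCH2: –C(=O)–O–C with C on the carbonyl side → ester.
  CH(OCOCH3): pendant –OC(=O)CH3: an acyloxy group → ester.
  CHO: terminal –CHO: carbonyl C bonded to H and C → aldehyde.
Ester appears at: CH(COOCH3), CH(OCOCH3), CH2COOCH2, CH(OCOCH3) → 4.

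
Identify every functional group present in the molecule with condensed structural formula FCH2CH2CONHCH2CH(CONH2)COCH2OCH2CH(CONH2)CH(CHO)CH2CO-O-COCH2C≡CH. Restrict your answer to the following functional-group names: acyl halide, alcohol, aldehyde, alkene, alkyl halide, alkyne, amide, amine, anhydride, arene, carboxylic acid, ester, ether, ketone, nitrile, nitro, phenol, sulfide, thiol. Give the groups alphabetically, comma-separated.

aldehyde, alkyl halide, alkyne, amide, anhydride, ether, ketone

Reading the structure from left to right:
  FCH2: halogen on an sp³ carbon → alkyl halide.
  CH2CONHCH2: –C(=O)–N– linkage → amide (the N is not an amine).
  CH(CONH2): pendant –CONH2: carbonyl C bonded to C and N → amide.
  CO: –C(=O)– with carbon on both sides → ketone.
  CH2OCH2: C–O–C with sp³ carbons on both sides and no adjacent C=O → ether.
  CH(CONH2): pendant –CONH2: carbonyl C bonded to C and N → amide.
  CH(CHO): pendant –CHO: carbonyl C bonded to C and H → aldehyde.
  CH2CO-O-COCH2: two acyl groups sharing one oxygen, –C(=O)–O–C(=O)– → anhydride.
  C≡CH: C≡C triple bond → alkyne.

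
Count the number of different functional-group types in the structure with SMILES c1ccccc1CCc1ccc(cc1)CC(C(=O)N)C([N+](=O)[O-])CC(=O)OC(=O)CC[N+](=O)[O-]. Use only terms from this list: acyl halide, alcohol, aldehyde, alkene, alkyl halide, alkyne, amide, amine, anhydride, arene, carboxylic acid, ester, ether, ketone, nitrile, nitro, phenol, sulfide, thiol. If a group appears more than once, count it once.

Working along the chain:
  C6H5: C6H5– phenyl ring → arene.
  C6H4: para-disubstituted benzene ring → arene.
  CH(CONH2): pendant –CONH2: carbonyl C bonded to C and N → amide.
  CH(NO2): –NO2 on an sp³ carbon → nitro (the N=O is not a carbonyl).
  CH2CO-O-COCH2: two acyl groups sharing one oxygen, –C(=O)–O–C(=O)– → anhydride.
  CH2NO2: –NO2 on carbon → nitro group.
Distinct types present: amide, anhydride, arene, nitro.

4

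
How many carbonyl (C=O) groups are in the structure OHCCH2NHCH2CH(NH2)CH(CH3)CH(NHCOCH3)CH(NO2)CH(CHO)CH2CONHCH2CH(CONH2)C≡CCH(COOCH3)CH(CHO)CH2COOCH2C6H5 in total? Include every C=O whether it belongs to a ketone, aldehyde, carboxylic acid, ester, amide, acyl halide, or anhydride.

OHC: aldehyde, 1 C=O (running total 1).
CH(NHCOCH3): amide, 1 C=O (running total 2).
CH(CHO): aldehyde, 1 C=O (running total 3).
CH2CONHCH2: amide, 1 C=O (running total 4).
CH(CONH2): amide, 1 C=O (running total 5).
CH(COOCH3): ester, 1 C=O (running total 6).
CH(CHO): aldehyde, 1 C=O (running total 7).
CH2COOCH2: ester, 1 C=O (running total 8).

8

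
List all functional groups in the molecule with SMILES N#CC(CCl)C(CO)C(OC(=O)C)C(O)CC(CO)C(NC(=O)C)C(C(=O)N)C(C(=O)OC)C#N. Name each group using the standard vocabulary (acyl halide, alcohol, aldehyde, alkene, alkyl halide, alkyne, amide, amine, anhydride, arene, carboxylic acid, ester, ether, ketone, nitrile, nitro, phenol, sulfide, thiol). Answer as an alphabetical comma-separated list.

N≡C–: carbon triple-bonded to nitrogen → nitrile.
pendant –CH2X: halogen on sp³ carbon → alkyl halide.
pendant –CH2OH on an sp³ backbone C → alcohol.
pendant –OC(=O)CH3: an acyloxy group → ester.
–OH on an sp³ carbon → alcohol (secondary).
pendant –CH2OH on an sp³ backbone C → alcohol.
pendant –NHC(=O)CH3: N bonded to a carbonyl → amide (not amine).
pendant –CONH2: carbonyl C bonded to C and N → amide.
pendant –COOCH3: carbonyl C bonded to C and –OCH3 → ester.
–C≡N: carbon triple-bonded to nitrogen → nitrile.

alcohol, alkyl halide, amide, ester, nitrile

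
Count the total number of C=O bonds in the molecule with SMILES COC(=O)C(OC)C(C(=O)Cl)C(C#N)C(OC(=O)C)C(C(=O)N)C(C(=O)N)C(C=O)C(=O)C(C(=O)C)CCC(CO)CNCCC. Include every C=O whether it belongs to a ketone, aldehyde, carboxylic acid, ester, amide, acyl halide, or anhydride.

CH3OOC: ester, 1 C=O (running total 1).
CH(COCl): acyl halide, 1 C=O (running total 2).
CH(OCOCH3): ester, 1 C=O (running total 3).
CH(CONH2): amide, 1 C=O (running total 4).
CH(CONH2): amide, 1 C=O (running total 5).
CH(CHO): aldehyde, 1 C=O (running total 6).
CO: ketone, 1 C=O (running total 7).
CH(COCH3): ketone, 1 C=O (running total 8).

8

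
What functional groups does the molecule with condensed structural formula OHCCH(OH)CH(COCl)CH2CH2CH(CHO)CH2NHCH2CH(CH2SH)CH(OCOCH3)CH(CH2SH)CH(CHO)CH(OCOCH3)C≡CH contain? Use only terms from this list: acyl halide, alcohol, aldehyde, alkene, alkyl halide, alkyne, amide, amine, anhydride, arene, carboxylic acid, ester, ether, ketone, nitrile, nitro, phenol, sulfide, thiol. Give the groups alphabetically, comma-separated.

terminal –CHO: carbonyl C bonded to H and C → aldehyde.
–OH on an sp³ carbon → alcohol (secondary).
pendant –C(=O)X: carbonyl C bonded to C and halogen → acyl halide.
pendant –CHO: carbonyl C bonded to C and H → aldehyde.
C–N–C with sp³ carbons and no adjacent C=O → amine (secondary).
pendant –CH2SH → thiol.
pendant –OC(=O)CH3: an acyloxy group → ester.
pendant –CH2SH → thiol.
pendant –CHO: carbonyl C bonded to C and H → aldehyde.
pendant –OC(=O)CH3: an acyloxy group → ester.
C≡C triple bond → alkyne.

acyl halide, alcohol, aldehyde, alkyne, amine, ester, thiol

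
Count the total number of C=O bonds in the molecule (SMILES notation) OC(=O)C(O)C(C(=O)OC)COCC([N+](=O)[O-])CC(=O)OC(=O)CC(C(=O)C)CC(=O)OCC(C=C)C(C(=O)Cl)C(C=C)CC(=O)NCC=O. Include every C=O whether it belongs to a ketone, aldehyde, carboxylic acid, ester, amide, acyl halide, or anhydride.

HOOC: carboxylic acid, 1 C=O (running total 1).
CH(COOCH3): ester, 1 C=O (running total 2).
CH2CO-O-COCH2: anhydride, 2 C=O (running total 4).
CH(COCH3): ketone, 1 C=O (running total 5).
CH2COOCH2: ester, 1 C=O (running total 6).
CH(COCl): acyl halide, 1 C=O (running total 7).
CH2CONHCH2: amide, 1 C=O (running total 8).
CHO: aldehyde, 1 C=O (running total 9).

9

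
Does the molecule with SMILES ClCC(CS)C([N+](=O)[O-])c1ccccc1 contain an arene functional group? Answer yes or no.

halogen on an sp³ carbon → alkyl halide.
pendant –CH2SH → thiol.
–NO2 on an sp³ carbon → nitro (the N=O is not a carbonyl).
–C6H5 phenyl ring → arene.
The C6H5 segment supplies the arene: –C6H5 phenyl ring → arene.

yes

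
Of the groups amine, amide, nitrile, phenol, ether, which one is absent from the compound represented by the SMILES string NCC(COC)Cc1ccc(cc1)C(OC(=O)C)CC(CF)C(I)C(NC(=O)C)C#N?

phenol

nitrile: present (CN — –C≡N: carbon triple-bonded to nitrogen → nitrile).
ether: present (CH(CH2OCH3) — pendant –CH2OCH3: C–O–C linkage → ether).
amide: present (CH(NHCOCH3) — pendant –NHC(=O)CH3: N bonded to a carbonyl → amide (not amine)).
amine: present (H2NCH2 — –NH2 on an sp³ carbon with no adjacent C=O → amine).
phenol: no segment matches this pattern.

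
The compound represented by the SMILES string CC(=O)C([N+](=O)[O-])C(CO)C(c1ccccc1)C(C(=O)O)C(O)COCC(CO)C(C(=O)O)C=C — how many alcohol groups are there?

3

Reading the structure from left to right:
  CO: –C(=O)– with carbon on both sides → ketone.
  CH(NO2): –NO2 on an sp³ carbon → nitro (the N=O is not a carbonyl).
  CH(CH2OH): pendant –CH2OH on an sp³ backbone C → alcohol.
  CH(C6H5): pendant –C6H5: benzene ring → arene.
  CH(COOH): pendant –COOH: carbonyl C bonded to C and –OH → carboxylic acid.
  CH(OH): –OH on an sp³ carbon → alcohol (secondary).
  CH2OCH2: C–O–C with sp³ carbons on both sides and no adjacent C=O → ether.
  CH(CH2OH): pendant –CH2OH on an sp³ backbone C → alcohol.
  CH(COOH): pendant –COOH: carbonyl C bonded to C and –OH → carboxylic acid.
  CH=CH2: C=C double bond → alkene.
Alcohol appears at: CH(CH2OH), CH(OH), CH(CH2OH) → 3.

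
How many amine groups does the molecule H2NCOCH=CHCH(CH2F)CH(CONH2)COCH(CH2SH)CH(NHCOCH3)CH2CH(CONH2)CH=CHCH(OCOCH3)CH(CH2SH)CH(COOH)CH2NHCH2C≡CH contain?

Reading the structure from left to right:
  H2NCO: –C(=O)NH2: carbonyl C bonded to C and to N → amide (the N is not a separate amine).
  CH=CH: C=C double bond → alkene.
  CH(CH2F): pendant –CH2X: halogen on sp³ carbon → alkyl halide.
  CH(CONH2): pendant –CONH2: carbonyl C bonded to C and N → amide.
  CO: –C(=O)– with carbon on both sides → ketone.
  CH(CH2SH): pendant –CH2SH → thiol.
  CH(NHCOCH3): pendant –NHC(=O)CH3: N bonded to a carbonyl → amide (not amine).
  CH(CONH2): pendant –CONH2: carbonyl C bonded to C and N → amide.
  CH=CH: C=C double bond → alkene.
  CH(OCOCH3): pendant –OC(=O)CH3: an acyloxy group → ester.
  CH(CH2SH): pendant –CH2SH → thiol.
  CH(COOH): pendant –COOH: carbonyl C bonded to C and –OH → carboxylic acid.
  CH2NHCH2: C–N–C with sp³ carbons and no adjacent C=O → amine (secondary).
  C≡CH: C≡C triple bond → alkyne.
Amine appears at: CH2NHCH2 → 1.

1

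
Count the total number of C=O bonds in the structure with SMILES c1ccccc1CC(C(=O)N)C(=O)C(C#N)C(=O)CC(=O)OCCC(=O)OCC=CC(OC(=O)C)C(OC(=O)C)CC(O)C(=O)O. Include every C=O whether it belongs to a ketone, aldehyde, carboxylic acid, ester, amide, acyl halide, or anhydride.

8

CH(CONH2): amide, 1 C=O (running total 1).
CO: ketone, 1 C=O (running total 2).
CO: ketone, 1 C=O (running total 3).
CH2COOCH2: ester, 1 C=O (running total 4).
CH2COOCH2: ester, 1 C=O (running total 5).
CH(OCOCH3): ester, 1 C=O (running total 6).
CH(OCOCH3): ester, 1 C=O (running total 7).
COOH: carboxylic acid, 1 C=O (running total 8).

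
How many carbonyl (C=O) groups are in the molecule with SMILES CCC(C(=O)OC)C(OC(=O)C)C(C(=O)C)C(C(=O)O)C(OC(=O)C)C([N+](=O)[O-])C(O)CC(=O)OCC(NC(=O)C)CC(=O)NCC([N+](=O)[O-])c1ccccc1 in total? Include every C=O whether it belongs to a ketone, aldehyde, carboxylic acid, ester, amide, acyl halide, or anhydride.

CH(COOCH3): ester, 1 C=O (running total 1).
CH(OCOCH3): ester, 1 C=O (running total 2).
CH(COCH3): ketone, 1 C=O (running total 3).
CH(COOH): carboxylic acid, 1 C=O (running total 4).
CH(OCOCH3): ester, 1 C=O (running total 5).
CH2COOCH2: ester, 1 C=O (running total 6).
CH(NHCOCH3): amide, 1 C=O (running total 7).
CH2CONHCH2: amide, 1 C=O (running total 8).

8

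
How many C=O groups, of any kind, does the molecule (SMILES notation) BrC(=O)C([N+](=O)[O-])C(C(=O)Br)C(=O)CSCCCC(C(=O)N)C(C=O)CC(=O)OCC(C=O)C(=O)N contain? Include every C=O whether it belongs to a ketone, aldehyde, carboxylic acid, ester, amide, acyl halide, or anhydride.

8

BrCO: acyl halide, 1 C=O (running total 1).
CH(COBr): acyl halide, 1 C=O (running total 2).
CO: ketone, 1 C=O (running total 3).
CH(CONH2): amide, 1 C=O (running total 4).
CH(CHO): aldehyde, 1 C=O (running total 5).
CH2COOCH2: ester, 1 C=O (running total 6).
CH(CHO): aldehyde, 1 C=O (running total 7).
CONH2: amide, 1 C=O (running total 8).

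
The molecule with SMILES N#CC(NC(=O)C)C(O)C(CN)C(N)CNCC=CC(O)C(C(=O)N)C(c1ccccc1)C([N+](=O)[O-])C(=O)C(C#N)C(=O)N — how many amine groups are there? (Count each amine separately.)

Reading the structure from left to right:
  N≡C: N≡C–: carbon triple-bonded to nitrogen → nitrile.
  CH(NHCOCH3): pendant –NHC(=O)CH3: N bonded to a carbonyl → amide (not amine).
  CH(OH): –OH on an sp³ carbon → alcohol (secondary).
  CH(CH2NH2): pendant –CH2NH2: N on sp³ C, no adjacent C=O → amine.
  CH(NH2): –NH2 on an sp³ carbon with no adjacent C=O → amine.
  CH2NHCH2: C–N–C with sp³ carbons and no adjacent C=O → amine (secondary).
  CH=CH: C=C double bond → alkene.
  CH(OH): –OH on an sp³ carbon → alcohol (secondary).
  CH(CONH2): pendant –CONH2: carbonyl C bonded to C and N → amide.
  CH(C6H5): pendant –C6H5: benzene ring → arene.
  CH(NO2): –NO2 on an sp³ carbon → nitro (the N=O is not a carbonyl).
  CO: –C(=O)– with carbon on both sides → ketone.
  CH(CN): pendant –C≡N: nitrile.
  CONH2: –C(=O)NH2: carbonyl C bonded to C and to N → amide (the N is not a separate amine).
Amine appears at: CH(CH2NH2), CH(NH2), CH2NHCH2 → 3.

3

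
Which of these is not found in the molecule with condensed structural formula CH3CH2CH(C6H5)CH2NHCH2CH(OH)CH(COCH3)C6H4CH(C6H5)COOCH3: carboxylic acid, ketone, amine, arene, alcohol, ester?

amine: present (CH2NHCH2 — C–N–C with sp³ carbons and no adjacent C=O → amine (secondary)).
arene: present (CH(C6H5) — pendant –C6H5: benzene ring → arene).
ketone: present (CH(COCH3) — pendant –COCH3: carbonyl C bonded to two carbons → ketone).
ester: present (COOCH3 — –C(=O)OCH3: carbonyl C bonded to C and to –OCH3 → ester (not ketone + ether)).
alcohol: present (CH(OH) — –OH on an sp³ carbon → alcohol (secondary)).
carboxylic acid: absent. In COOCH3, the acyl oxygen is bonded to carbon (–O–C), not to H, so this is an ester.

carboxylic acid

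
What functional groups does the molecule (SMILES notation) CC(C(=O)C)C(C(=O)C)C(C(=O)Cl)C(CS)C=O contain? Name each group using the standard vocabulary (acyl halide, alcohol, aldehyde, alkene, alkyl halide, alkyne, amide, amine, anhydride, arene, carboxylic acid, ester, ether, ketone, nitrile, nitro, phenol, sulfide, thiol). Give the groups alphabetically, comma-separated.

Reading the structure from left to right:
  CH(COCH3): pendant –COCH3: carbonyl C bonded to two carbons → ketone.
  CH(COCH3): pendant –COCH3: carbonyl C bonded to two carbons → ketone.
  CH(COCl): pendant –C(=O)X: carbonyl C bonded to C and halogen → acyl halide.
  CH(CH2SH): pendant –CH2SH → thiol.
  CHO: terminal –CHO: carbonyl C bonded to H and C → aldehyde.

acyl halide, aldehyde, ketone, thiol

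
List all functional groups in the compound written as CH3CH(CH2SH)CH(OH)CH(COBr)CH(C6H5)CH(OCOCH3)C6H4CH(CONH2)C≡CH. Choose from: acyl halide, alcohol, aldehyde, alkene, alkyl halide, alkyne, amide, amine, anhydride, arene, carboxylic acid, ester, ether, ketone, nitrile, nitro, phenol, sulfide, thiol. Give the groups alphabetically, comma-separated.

Working along the chain:
  CH(CH2SH): pendant –CH2SH → thiol.
  CH(OH): –OH on an sp³ carbon → alcohol (secondary).
  CH(COBr): pendant –C(=O)X: carbonyl C bonded to C and halogen → acyl halide.
  CH(C6H5): pendant –C6H5: benzene ring → arene.
  CH(OCOCH3): pendant –OC(=O)CH3: an acyloxy group → ester.
  C6H4: para-disubstituted benzene ring → arene.
  CH(CONH2): pendant –CONH2: carbonyl C bonded to C and N → amide.
  C≡CH: C≡C triple bond → alkyne.

acyl halide, alcohol, alkyne, amide, arene, ester, thiol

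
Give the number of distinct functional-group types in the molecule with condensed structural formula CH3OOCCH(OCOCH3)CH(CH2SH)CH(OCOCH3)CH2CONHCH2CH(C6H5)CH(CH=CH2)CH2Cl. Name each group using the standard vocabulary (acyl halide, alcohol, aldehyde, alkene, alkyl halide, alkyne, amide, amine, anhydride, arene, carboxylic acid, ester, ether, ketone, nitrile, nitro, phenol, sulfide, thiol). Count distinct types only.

6

CH3O–C(=O)–: carbonyl C bonded to C and to –OCH3 → ester (not ketone + ether).
pendant –OC(=O)CH3: an acyloxy group → ester.
pendant –CH2SH → thiol.
pendant –OC(=O)CH3: an acyloxy group → ester.
–C(=O)–N– linkage → amide (the N is not an amine).
pendant –C6H5: benzene ring → arene.
pendant –CH=CH2: C=C double bond → alkene.
halogen on an sp³ carbon → alkyl halide.
Distinct types present: alkene, alkyl halide, amide, arene, ester, thiol.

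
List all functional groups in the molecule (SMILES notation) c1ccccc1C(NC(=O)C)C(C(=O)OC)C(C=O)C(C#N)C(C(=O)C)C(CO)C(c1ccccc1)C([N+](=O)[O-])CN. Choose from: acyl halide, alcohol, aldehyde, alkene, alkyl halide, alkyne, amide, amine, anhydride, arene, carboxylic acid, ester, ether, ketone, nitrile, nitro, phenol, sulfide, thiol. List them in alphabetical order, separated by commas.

alcohol, aldehyde, amide, amine, arene, ester, ketone, nitrile, nitro

C6H5– phenyl ring → arene.
pendant –NHC(=O)CH3: N bonded to a carbonyl → amide (not amine).
pendant –COOCH3: carbonyl C bonded to C and –OCH3 → ester.
pendant –CHO: carbonyl C bonded to C and H → aldehyde.
pendant –C≡N: nitrile.
pendant –COCH3: carbonyl C bonded to two carbons → ketone.
pendant –CH2OH on an sp³ backbone C → alcohol.
pendant –C6H5: benzene ring → arene.
–NO2 on an sp³ carbon → nitro (the N=O is not a carbonyl).
–NH2 on an sp³ carbon with no adjacent C=O → amine.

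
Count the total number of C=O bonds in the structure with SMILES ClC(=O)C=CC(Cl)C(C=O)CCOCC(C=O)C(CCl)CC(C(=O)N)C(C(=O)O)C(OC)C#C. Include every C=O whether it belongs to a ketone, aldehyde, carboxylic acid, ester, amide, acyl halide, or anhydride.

ClCO: acyl halide, 1 C=O (running total 1).
CH(CHO): aldehyde, 1 C=O (running total 2).
CH(CHO): aldehyde, 1 C=O (running total 3).
CH(CONH2): amide, 1 C=O (running total 4).
CH(COOH): carboxylic acid, 1 C=O (running total 5).

5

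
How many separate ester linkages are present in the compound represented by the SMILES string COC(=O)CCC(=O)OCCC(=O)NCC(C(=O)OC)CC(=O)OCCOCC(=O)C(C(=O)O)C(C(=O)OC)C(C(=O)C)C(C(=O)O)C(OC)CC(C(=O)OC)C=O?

6

Reading the structure from left to right:
  CH3OOC: CH3O–C(=O)–: carbonyl C bonded to C and to –OCH3 → ester (not ketone + ether).
  CH2COOCH2: –C(=O)–O–C with C on the carbonyl side → ester.
  CH2CONHCH2: –C(=O)–N– linkage → amide (the N is not an amine).
  CH(COOCH3): pendant –COOCH3: carbonyl C bonded to C and –OCH3 → ester.
  CH2COOCH2: –C(=O)–O–C with C on the carbonyl side → ester.
  CH2OCH2: C–O–C with sp³ carbons on both sides and no adjacent C=O → ether.
  CO: –C(=O)– with carbon on both sides → ketone.
  CH(COOH): pendant –COOH: carbonyl C bonded to C and –OH → carboxylic acid.
  CH(COOCH3): pendant –COOCH3: carbonyl C bonded to C and –OCH3 → ester.
  CH(COCH3): pendant –COCH3: carbonyl C bonded to two carbons → ketone.
  CH(COOH): pendant –COOH: carbonyl C bonded to C and –OH → carboxylic acid.
  CH(OCH3): pendant –OCH3: C–O–C with sp³ C, no adjacent C=O → ether.
  CH(COOCH3): pendant –COOCH3: carbonyl C bonded to C and –OCH3 → ester.
  CHO: terminal –CHO: carbonyl C bonded to H and C → aldehyde.
Ester appears at: CH3OOC, CH2COOCH2, CH(COOCH3), CH2COOCH2, CH(COOCH3), CH(COOCH3) → 6.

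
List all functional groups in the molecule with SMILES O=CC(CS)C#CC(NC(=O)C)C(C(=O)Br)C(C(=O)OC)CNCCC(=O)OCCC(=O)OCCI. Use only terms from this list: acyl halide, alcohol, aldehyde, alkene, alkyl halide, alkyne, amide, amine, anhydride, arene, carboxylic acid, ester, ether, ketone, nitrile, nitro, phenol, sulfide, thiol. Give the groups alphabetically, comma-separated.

acyl halide, aldehyde, alkyl halide, alkyne, amide, amine, ester, thiol

Reading the structure from left to right:
  OHC: terminal –CHO: carbonyl C bonded to H and C → aldehyde.
  CH(CH2SH): pendant –CH2SH → thiol.
  C≡C: C≡C triple bond → alkyne.
  CH(NHCOCH3): pendant –NHC(=O)CH3: N bonded to a carbonyl → amide (not amine).
  CH(COBr): pendant –C(=O)X: carbonyl C bonded to C and halogen → acyl halide.
  CH(COOCH3): pendant –COOCH3: carbonyl C bonded to C and –OCH3 → ester.
  CH2NHCH2: C–N–C with sp³ carbons and no adjacent C=O → amine (secondary).
  CH2COOCH2: –C(=O)–O–C with C on the carbonyl side → ester.
  CH2COOCH2: –C(=O)–O–C with C on the carbonyl side → ester.
  CH2I: halogen on an sp³ carbon → alkyl halide.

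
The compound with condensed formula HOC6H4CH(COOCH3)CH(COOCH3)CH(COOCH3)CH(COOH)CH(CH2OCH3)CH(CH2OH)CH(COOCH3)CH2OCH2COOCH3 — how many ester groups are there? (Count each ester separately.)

5

–OH attached directly to an aromatic ring → phenol (not alcohol); the ring itself is an arene.
pendant –COOCH3: carbonyl C bonded to C and –OCH3 → ester.
pendant –COOCH3: carbonyl C bonded to C and –OCH3 → ester.
pendant –COOCH3: carbonyl C bonded to C and –OCH3 → ester.
pendant –COOH: carbonyl C bonded to C and –OH → carboxylic acid.
pendant –CH2OCH3: C–O–C linkage → ether.
pendant –CH2OH on an sp³ backbone C → alcohol.
pendant –COOCH3: carbonyl C bonded to C and –OCH3 → ester.
C–O–C with sp³ carbons on both sides and no adjacent C=O → ether.
–C(=O)OCH3: carbonyl C bonded to C and to –OCH3 → ester (not ketone + ether).
Ester appears at: CH(COOCH3), CH(COOCH3), CH(COOCH3), CH(COOCH3), COOCH3 → 5.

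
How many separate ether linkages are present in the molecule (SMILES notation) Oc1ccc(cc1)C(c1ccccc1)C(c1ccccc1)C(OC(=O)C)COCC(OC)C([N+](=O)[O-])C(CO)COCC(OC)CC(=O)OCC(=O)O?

4

Working along the chain:
  HOC6H4: –OH attached directly to an aromatic ring → phenol (not alcohol); the ring itself is an arene.
  CH(C6H5): pendant –C6H5: benzene ring → arene.
  CH(C6H5): pendant –C6H5: benzene ring → arene.
  CH(OCOCH3): pendant –OC(=O)CH3: an acyloxy group → ester.
  CH2OCH2: C–O–C with sp³ carbons on both sides and no adjacent C=O → ether.
  CH(OCH3): pendant –OCH3: C–O–C with sp³ C, no adjacent C=O → ether.
  CH(NO2): –NO2 on an sp³ carbon → nitro (the N=O is not a carbonyl).
  CH(CH2OH): pendant –CH2OH on an sp³ backbone C → alcohol.
  CH2OCH2: C–O–C with sp³ carbons on both sides and no adjacent C=O → ether.
  CH(OCH3): pendant –OCH3: C–O–C with sp³ C, no adjacent C=O → ether.
  CH2COOCH2: –C(=O)–O–C with C on the carbonyl side → ester.
  COOH: –COOH: carbonyl C bonded to –OH and C → carboxylic acid (the –OH is not a separate alcohol).
Ether appears at: CH2OCH2, CH(OCH3), CH2OCH2, CH(OCH3) → 4.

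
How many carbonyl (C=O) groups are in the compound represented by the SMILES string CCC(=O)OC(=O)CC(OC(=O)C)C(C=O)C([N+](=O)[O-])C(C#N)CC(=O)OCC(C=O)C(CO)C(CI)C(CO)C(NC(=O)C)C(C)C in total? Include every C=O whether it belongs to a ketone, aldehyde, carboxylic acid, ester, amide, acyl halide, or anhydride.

CH2CO-O-COCH2: anhydride, 2 C=O (running total 2).
CH(OCOCH3): ester, 1 C=O (running total 3).
CH(CHO): aldehyde, 1 C=O (running total 4).
CH2COOCH2: ester, 1 C=O (running total 5).
CH(CHO): aldehyde, 1 C=O (running total 6).
CH(NHCOCH3): amide, 1 C=O (running total 7).

7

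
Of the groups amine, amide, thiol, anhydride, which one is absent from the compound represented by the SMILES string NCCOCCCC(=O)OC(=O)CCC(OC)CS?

amide

anhydride: present (CH2CO-O-COCH2 — two acyl groups sharing one oxygen, –C(=O)–O–C(=O)– → anhydride).
thiol: present (CH2SH — –SH on an sp³ carbon → thiol).
amine: present (H2NCH2 — –NH2 on an sp³ carbon with no adjacent C=O → amine).
amide: no segment matches this pattern.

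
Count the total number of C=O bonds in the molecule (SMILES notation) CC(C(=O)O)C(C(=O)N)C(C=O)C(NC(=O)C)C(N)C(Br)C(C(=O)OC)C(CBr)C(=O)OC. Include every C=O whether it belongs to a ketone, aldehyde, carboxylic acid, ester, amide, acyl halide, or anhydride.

CH(COOH): carboxylic acid, 1 C=O (running total 1).
CH(CONH2): amide, 1 C=O (running total 2).
CH(CHO): aldehyde, 1 C=O (running total 3).
CH(NHCOCH3): amide, 1 C=O (running total 4).
CH(COOCH3): ester, 1 C=O (running total 5).
COOCH3: ester, 1 C=O (running total 6).

6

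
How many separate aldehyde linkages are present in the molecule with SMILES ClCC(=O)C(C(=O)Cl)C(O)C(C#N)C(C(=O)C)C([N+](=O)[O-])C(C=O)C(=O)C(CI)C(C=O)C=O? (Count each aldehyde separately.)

Reading the structure from left to right:
  ClCH2: halogen on an sp³ carbon → alkyl halide.
  CO: –C(=O)– with carbon on both sides → ketone.
  CH(COCl): pendant –C(=O)X: carbonyl C bonded to C and halogen → acyl halide.
  CH(OH): –OH on an sp³ carbon → alcohol (secondary).
  CH(CN): pendant –C≡N: nitrile.
  CH(COCH3): pendant –COCH3: carbonyl C bonded to two carbons → ketone.
  CH(NO2): –NO2 on an sp³ carbon → nitro (the N=O is not a carbonyl).
  CH(CHO): pendant –CHO: carbonyl C bonded to C and H → aldehyde.
  CO: –C(=O)– with carbon on both sides → ketone.
  CH(CH2I): pendant –CH2X: halogen on sp³ carbon → alkyl halide.
  CH(CHO): pendant –CHO: carbonyl C bonded to C and H → aldehyde.
  CHO: terminal –CHO: carbonyl C bonded to H and C → aldehyde.
Aldehyde appears at: CH(CHO), CH(CHO), CHO → 3.

3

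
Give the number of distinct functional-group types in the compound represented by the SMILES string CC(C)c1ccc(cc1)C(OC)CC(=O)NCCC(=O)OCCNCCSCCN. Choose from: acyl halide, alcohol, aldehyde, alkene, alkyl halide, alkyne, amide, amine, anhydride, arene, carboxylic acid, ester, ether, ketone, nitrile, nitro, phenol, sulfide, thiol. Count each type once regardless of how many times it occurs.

6

Working along the chain:
  C6H4: para-disubstituted benzene ring → arene.
  CH(OCH3): pendant –OCH3: C–O–C with sp³ C, no adjacent C=O → ether.
  CH2CONHCH2: –C(=O)–N– linkage → amide (the N is not an amine).
  CH2COOCH2: –C(=O)–O–C with C on the carbonyl side → ester.
  CH2NHCH2: C–N–C with sp³ carbons and no adjacent C=O → amine (secondary).
  CH2SCH2: C–S–C linkage → sulfide (thioether).
  CH2NH2: –NH2 on an sp³ carbon with no adjacent C=O → amine.
Distinct types present: amide, amine, arene, ester, ether, sulfide.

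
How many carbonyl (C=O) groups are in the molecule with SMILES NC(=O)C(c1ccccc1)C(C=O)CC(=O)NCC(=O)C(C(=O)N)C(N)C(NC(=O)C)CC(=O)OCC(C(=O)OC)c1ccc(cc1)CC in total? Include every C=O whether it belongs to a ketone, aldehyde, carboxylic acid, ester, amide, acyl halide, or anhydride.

H2NCO: amide, 1 C=O (running total 1).
CH(CHO): aldehyde, 1 C=O (running total 2).
CH2CONHCH2: amide, 1 C=O (running total 3).
CO: ketone, 1 C=O (running total 4).
CH(CONH2): amide, 1 C=O (running total 5).
CH(NHCOCH3): amide, 1 C=O (running total 6).
CH2COOCH2: ester, 1 C=O (running total 7).
CH(COOCH3): ester, 1 C=O (running total 8).

8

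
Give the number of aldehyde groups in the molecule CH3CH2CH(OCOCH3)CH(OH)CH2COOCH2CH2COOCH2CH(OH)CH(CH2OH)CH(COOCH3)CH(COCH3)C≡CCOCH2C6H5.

0

Taking each segment in turn:
  CH(OCOCH3): pendant –OC(=O)CH3: an acyloxy group → ester.
  CH(OH): –OH on an sp³ carbon → alcohol (secondary).
  CH2COOCH2: –C(=O)–O–C with C on the carbonyl side → ester.
  CH2COOCH2: –C(=O)–O–C with C on the carbonyl side → ester.
  CH(OH): –OH on an sp³ carbon → alcohol (secondary).
  CH(CH2OH): pendant –CH2OH on an sp³ backbone C → alcohol.
  CH(COOCH3): pendant –COOCH3: carbonyl C bonded to C and –OCH3 → ester.
  CH(COCH3): pendant –COCH3: carbonyl C bonded to two carbons → ketone.
  C≡C: C≡C triple bond → alkyne.
  CO: –C(=O)– with carbon on both sides → ketone.
  C6H5: –C6H5 phenyl ring → arene.
No segment is a aldehyde: CH(OCOCH3) is ester, not aldehyde; CH2COOCH2 is ester, not aldehyde; CH2COOCH2 is ester, not aldehyde. → 0.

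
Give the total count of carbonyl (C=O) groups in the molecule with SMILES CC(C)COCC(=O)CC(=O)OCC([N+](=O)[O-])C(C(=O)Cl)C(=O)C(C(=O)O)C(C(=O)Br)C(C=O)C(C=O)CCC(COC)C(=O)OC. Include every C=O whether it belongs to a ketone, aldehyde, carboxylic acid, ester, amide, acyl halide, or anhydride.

9

CO: ketone, 1 C=O (running total 1).
CH2COOCH2: ester, 1 C=O (running total 2).
CH(COCl): acyl halide, 1 C=O (running total 3).
CO: ketone, 1 C=O (running total 4).
CH(COOH): carboxylic acid, 1 C=O (running total 5).
CH(COBr): acyl halide, 1 C=O (running total 6).
CH(CHO): aldehyde, 1 C=O (running total 7).
CH(CHO): aldehyde, 1 C=O (running total 8).
COOCH3: ester, 1 C=O (running total 9).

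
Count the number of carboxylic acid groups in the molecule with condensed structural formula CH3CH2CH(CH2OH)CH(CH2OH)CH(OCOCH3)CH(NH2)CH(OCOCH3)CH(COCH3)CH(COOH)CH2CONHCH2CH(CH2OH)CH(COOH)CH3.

2

pendant –CH2OH on an sp³ backbone C → alcohol.
pendant –CH2OH on an sp³ backbone C → alcohol.
pendant –OC(=O)CH3: an acyloxy group → ester.
–NH2 on an sp³ carbon with no adjacent C=O → amine.
pendant –OC(=O)CH3: an acyloxy group → ester.
pendant –COCH3: carbonyl C bonded to two carbons → ketone.
pendant –COOH: carbonyl C bonded to C and –OH → carboxylic acid.
–C(=O)–N– linkage → amide (the N is not an amine).
pendant –CH2OH on an sp³ backbone C → alcohol.
pendant –COOH: carbonyl C bonded to C and –OH → carboxylic acid.
Carboxylic acid appears at: CH(COOH), CH(COOH) → 2.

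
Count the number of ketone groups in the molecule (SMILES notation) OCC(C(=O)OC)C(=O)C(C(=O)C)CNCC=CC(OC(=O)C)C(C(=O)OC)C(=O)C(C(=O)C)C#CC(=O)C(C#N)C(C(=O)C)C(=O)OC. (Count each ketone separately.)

6

HO– on an sp³ carbon → alcohol.
pendant –COOCH3: carbonyl C bonded to C and –OCH3 → ester.
–C(=O)– with carbon on both sides → ketone.
pendant –COCH3: carbonyl C bonded to two carbons → ketone.
C–N–C with sp³ carbons and no adjacent C=O → amine (secondary).
C=C double bond → alkene.
pendant –OC(=O)CH3: an acyloxy group → ester.
pendant –COOCH3: carbonyl C bonded to C and –OCH3 → ester.
–C(=O)– with carbon on both sides → ketone.
pendant –COCH3: carbonyl C bonded to two carbons → ketone.
C≡C triple bond → alkyne.
–C(=O)– with carbon on both sides → ketone.
pendant –C≡N: nitrile.
pendant –COCH3: carbonyl C bonded to two carbons → ketone.
–C(=O)OCH3: carbonyl C bonded to C and to –OCH3 → ester (not ketone + ether).
Ketone appears at: CO, CH(COCH3), CO, CH(COCH3), CO, CH(COCH3) → 6.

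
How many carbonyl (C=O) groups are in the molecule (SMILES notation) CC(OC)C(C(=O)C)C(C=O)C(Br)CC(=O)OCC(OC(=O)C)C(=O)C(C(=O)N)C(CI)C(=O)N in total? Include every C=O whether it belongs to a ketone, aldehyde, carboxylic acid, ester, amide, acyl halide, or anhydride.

CH(COCH3): ketone, 1 C=O (running total 1).
CH(CHO): aldehyde, 1 C=O (running total 2).
CH2COOCH2: ester, 1 C=O (running total 3).
CH(OCOCH3): ester, 1 C=O (running total 4).
CO: ketone, 1 C=O (running total 5).
CH(CONH2): amide, 1 C=O (running total 6).
CONH2: amide, 1 C=O (running total 7).

7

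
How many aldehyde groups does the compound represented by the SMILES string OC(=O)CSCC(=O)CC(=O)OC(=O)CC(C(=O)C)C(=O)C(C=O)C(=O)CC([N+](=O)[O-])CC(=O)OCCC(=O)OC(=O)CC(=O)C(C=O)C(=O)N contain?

2

–COOH: carbonyl C bonded to –OH and C → carboxylic acid (the –OH is not a separate alcohol).
C–S–C linkage → sulfide (thioether).
–C(=O)– with carbon on both sides → ketone.
two acyl groups sharing one oxygen, –C(=O)–O–C(=O)– → anhydride.
pendant –COCH3: carbonyl C bonded to two carbons → ketone.
–C(=O)– with carbon on both sides → ketone.
pendant –CHO: carbonyl C bonded to C and H → aldehyde.
–C(=O)– with carbon on both sides → ketone.
–NO2 on an sp³ carbon → nitro (the N=O is not a carbonyl).
–C(=O)–O–C with C on the carbonyl side → ester.
two acyl groups sharing one oxygen, –C(=O)–O–C(=O)– → anhydride.
–C(=O)– with carbon on both sides → ketone.
pendant –CHO: carbonyl C bonded to C and H → aldehyde.
–C(=O)NH2: carbonyl C bonded to C and to N → amide (the N is not a separate amine).
Aldehyde appears at: CH(CHO), CH(CHO) → 2.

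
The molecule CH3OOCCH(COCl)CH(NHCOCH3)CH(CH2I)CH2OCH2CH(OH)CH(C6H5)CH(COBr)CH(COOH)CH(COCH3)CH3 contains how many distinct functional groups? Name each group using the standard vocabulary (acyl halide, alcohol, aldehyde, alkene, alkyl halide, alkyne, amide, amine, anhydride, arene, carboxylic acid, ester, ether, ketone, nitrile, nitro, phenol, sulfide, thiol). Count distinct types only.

Taking each segment in turn:
  CH3OOC: CH3O–C(=O)–: carbonyl C bonded to C and to –OCH3 → ester (not ketone + ether).
  CH(COCl): pendant –C(=O)X: carbonyl C bonded to C and halogen → acyl halide.
  CH(NHCOCH3): pendant –NHC(=O)CH3: N bonded to a carbonyl → amide (not amine).
  CH(CH2I): pendant –CH2X: halogen on sp³ carbon → alkyl halide.
  CH2OCH2: C–O–C with sp³ carbons on both sides and no adjacent C=O → ether.
  CH(OH): –OH on an sp³ carbon → alcohol (secondary).
  CH(C6H5): pendant –C6H5: benzene ring → arene.
  CH(COBr): pendant –C(=O)X: carbonyl C bonded to C and halogen → acyl halide.
  CH(COOH): pendant –COOH: carbonyl C bonded to C and –OH → carboxylic acid.
  CH(COCH3): pendant –COCH3: carbonyl C bonded to two carbons → ketone.
Distinct types present: acyl halide, alcohol, alkyl halide, amide, arene, carboxylic acid, ester, ether, ketone.

9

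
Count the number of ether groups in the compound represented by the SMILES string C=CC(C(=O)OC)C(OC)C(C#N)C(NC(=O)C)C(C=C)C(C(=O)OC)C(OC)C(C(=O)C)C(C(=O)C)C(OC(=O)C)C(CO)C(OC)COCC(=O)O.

4

C=C double bond → alkene.
pendant –COOCH3: carbonyl C bonded to C and –OCH3 → ester.
pendant –OCH3: C–O–C with sp³ C, no adjacent C=O → ether.
pendant –C≡N: nitrile.
pendant –NHC(=O)CH3: N bonded to a carbonyl → amide (not amine).
pendant –CH=CH2: C=C double bond → alkene.
pendant –COOCH3: carbonyl C bonded to C and –OCH3 → ester.
pendant –OCH3: C–O–C with sp³ C, no adjacent C=O → ether.
pendant –COCH3: carbonyl C bonded to two carbons → ketone.
pendant –COCH3: carbonyl C bonded to two carbons → ketone.
pendant –OC(=O)CH3: an acyloxy group → ester.
pendant –CH2OH on an sp³ backbone C → alcohol.
pendant –OCH3: C–O–C with sp³ C, no adjacent C=O → ether.
C–O–C with sp³ carbons on both sides and no adjacent C=O → ether.
–COOH: carbonyl C bonded to –OH and C → carboxylic acid (the –OH is not a separate alcohol).
Ether appears at: CH(OCH3), CH(OCH3), CH(OCH3), CH2OCH2 → 4.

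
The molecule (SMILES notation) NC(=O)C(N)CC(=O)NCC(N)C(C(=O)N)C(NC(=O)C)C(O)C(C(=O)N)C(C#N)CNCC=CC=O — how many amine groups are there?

Taking each segment in turn:
  H2NCO: –C(=O)NH2: carbonyl C bonded to C and to N → amide (the N is not a separate amine).
  CH(NH2): –NH2 on an sp³ carbon with no adjacent C=O → amine.
  CH2CONHCH2: –C(=O)–N– linkage → amide (the N is not an amine).
  CH(NH2): –NH2 on an sp³ carbon with no adjacent C=O → amine.
  CH(CONH2): pendant –CONH2: carbonyl C bonded to C and N → amide.
  CH(NHCOCH3): pendant –NHC(=O)CH3: N bonded to a carbonyl → amide (not amine).
  CH(OH): –OH on an sp³ carbon → alcohol (secondary).
  CH(CONH2): pendant –CONH2: carbonyl C bonded to C and N → amide.
  CH(CN): pendant –C≡N: nitrile.
  CH2NHCH2: C–N–C with sp³ carbons and no adjacent C=O → amine (secondary).
  CH=CH: C=C double bond → alkene.
  CHO: terminal –CHO: carbonyl C bonded to H and C → aldehyde.
Amine appears at: CH(NH2), CH(NH2), CH2NHCH2 → 3.

3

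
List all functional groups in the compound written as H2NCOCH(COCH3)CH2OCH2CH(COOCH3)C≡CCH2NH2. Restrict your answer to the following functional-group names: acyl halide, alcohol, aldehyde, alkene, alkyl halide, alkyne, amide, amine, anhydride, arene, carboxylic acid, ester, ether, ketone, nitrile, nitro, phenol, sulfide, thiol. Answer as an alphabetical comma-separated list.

alkyne, amide, amine, ester, ether, ketone

Taking each segment in turn:
  H2NCO: –C(=O)NH2: carbonyl C bonded to C and to N → amide (the N is not a separate amine).
  CH(COCH3): pendant –COCH3: carbonyl C bonded to two carbons → ketone.
  CH2OCH2: C–O–C with sp³ carbons on both sides and no adjacent C=O → ether.
  CH(COOCH3): pendant –COOCH3: carbonyl C bonded to C and –OCH3 → ester.
  C≡C: C≡C triple bond → alkyne.
  CH2NH2: –NH2 on an sp³ carbon with no adjacent C=O → amine.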